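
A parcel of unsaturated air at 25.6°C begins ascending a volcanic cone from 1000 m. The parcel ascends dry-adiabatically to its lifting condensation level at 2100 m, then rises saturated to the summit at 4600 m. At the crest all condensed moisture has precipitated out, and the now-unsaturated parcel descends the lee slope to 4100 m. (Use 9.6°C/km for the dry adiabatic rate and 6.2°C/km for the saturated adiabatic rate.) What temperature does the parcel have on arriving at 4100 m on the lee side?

4.34°C

Dry to 2100 m: -9.6 × 1.1 km = -10.56°C, so T = 15.04°C.
Saturated to 4600 m: -6.2 × 2.5 km = -15.5°C, so T = -0.46°C.
Dry descent to 4100 m: +9.6 × 0.5 km = +4.8°C, so T = 4.34°C.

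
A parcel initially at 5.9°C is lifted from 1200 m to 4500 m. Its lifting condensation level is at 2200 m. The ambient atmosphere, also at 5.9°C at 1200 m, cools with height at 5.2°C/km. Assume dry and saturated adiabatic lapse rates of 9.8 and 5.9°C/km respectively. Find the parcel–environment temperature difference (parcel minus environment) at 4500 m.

Parcel:
  Dry to 2200 m: -9.8 × 1 km = -9.8°C, so T = -3.9°C.
  Saturated to 4500 m: -5.9 × 2.3 km = -13.57°C, so T = -17.47°C.
Environment:
  Environment to 4500 m: -5.2 × 3.3 km = -17.16°C, so T = -11.26°C.
T_parcel − T_env = -17.47 − (-11.26) = -6.21°C

-6.21°C (parcel cooler than environment)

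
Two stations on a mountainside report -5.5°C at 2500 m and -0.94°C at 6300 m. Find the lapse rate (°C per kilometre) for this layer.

-1.2°C/km

Γ = −ΔT/Δz = (-5.5 − (-0.94)) / (6300 − 2500) m
  = -4.56°C / 3.8 km = -1.2°C/km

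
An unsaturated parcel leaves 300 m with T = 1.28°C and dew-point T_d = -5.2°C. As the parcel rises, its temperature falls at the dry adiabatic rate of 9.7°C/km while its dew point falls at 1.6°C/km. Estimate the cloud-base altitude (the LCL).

1100 m

T and T_d converge at 9.7 − 1.6 = 8.1°C per km
Height above start = (1.28 − (-5.2)) / 8.1 = 0.8 km
LCL altitude = 300 m + 800 m = 1100 m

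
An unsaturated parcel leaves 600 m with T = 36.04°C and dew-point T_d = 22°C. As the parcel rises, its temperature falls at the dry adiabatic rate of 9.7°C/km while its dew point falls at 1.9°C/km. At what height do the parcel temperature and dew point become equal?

T and T_d converge at 9.7 − 1.9 = 7.8°C per km
Height above start = (36.04 − 22) / 7.8 = 1.8 km
LCL altitude = 600 m + 1800 m = 2400 m

2400 m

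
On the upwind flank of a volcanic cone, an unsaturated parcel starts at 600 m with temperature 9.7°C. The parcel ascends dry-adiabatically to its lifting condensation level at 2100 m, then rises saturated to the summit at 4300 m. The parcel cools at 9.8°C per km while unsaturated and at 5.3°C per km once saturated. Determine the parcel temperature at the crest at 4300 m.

Dry to 2100 m: -9.8 × 1.5 km = -14.7°C, so T = -5°C.
Saturated to 4300 m: -5.3 × 2.2 km = -11.66°C, so T = -16.66°C.

-16.66°C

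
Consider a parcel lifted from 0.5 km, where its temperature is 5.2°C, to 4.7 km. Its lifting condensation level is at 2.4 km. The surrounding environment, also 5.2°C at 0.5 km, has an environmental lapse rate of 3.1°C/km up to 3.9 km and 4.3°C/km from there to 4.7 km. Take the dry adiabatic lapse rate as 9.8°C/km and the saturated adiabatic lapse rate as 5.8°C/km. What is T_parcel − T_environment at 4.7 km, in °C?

Parcel:
  500–2400 m, dry: Δz = 1.9 km ⇒ ΔT = -18.62°C; T = -13.42°C
  2400–4700 m, saturated: Δz = 2.3 km ⇒ ΔT = -13.34°C; T = -26.76°C
Environment:
  500–3900 m, environment, lower layer: Δz = 3.4 km ⇒ ΔT = -10.54°C; T = -5.34°C
  3900–4700 m, environment, upper layer: Δz = 0.8 km ⇒ ΔT = -3.44°C; T = -8.78°C
T_parcel − T_env = -26.76 − (-8.78) = -17.98°C

-17.98°C (parcel cooler than environment)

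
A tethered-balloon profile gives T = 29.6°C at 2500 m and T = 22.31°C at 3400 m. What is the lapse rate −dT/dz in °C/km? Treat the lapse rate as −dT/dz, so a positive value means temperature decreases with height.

Γ = −ΔT/Δz = (29.6 − 22.31) / (3400 − 2500) m
  = 7.29°C / 0.9 km = 8.1°C/km

8.1°C/km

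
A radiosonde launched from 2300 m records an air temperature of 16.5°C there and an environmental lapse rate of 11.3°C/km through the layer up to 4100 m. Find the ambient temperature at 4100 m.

From 2300 m to 4100 m (environmental): cools by 11.3 × 1.8 = 20.34°C, giving -3.84°C.

-3.84°C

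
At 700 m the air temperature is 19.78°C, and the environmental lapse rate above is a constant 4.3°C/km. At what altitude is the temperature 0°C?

5300 m

Height above start = (19.78 − 0) / 4.3 = 4.6 km
Altitude = 700 m + 4600 m = 5300 m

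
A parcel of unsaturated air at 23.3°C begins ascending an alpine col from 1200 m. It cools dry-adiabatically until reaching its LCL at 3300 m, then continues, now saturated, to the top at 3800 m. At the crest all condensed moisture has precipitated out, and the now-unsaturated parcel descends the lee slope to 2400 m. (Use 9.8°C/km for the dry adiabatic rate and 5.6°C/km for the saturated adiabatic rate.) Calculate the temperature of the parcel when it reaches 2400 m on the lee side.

1200 → 3300 m (dry, 9.8°C/km): ΔT = -9.8 × 2.1 = -20.58°C → T = 2.72°C
3300 → 3800 m (saturated, 5.6°C/km): ΔT = -5.6 × 0.5 = -2.8°C → T = -0.08°C
3800 → 2400 m (dry descent, 9.8°C/km): ΔT = +9.8 × 1.4 = +13.72°C → T = 13.64°C

13.64°C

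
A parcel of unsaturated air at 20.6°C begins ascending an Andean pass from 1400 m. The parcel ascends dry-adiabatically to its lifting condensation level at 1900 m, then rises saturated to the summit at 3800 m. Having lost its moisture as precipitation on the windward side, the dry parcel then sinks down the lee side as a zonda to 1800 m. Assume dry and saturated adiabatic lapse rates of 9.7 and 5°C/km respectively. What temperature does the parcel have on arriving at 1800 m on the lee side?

25.65°C

From 1400 m to 1900 m (dry): cools by 9.7 × 0.5 = 4.85°C, giving 15.75°C.
From 1900 m to 3800 m (saturated): cools by 5 × 1.9 = 9.5°C, giving 6.25°C.
From 3800 m to 1800 m (dry descent): warms by 9.7 × 2 = 19.4°C, giving 25.65°C.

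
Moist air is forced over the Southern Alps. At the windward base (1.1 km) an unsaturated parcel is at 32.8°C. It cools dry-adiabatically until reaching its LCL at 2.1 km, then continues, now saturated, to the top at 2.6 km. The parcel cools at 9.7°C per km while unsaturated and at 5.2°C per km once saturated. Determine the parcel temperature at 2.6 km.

20.5°C

1100–2100 m, dry: Δz = 1 km ⇒ ΔT = -9.7°C; T = 23.1°C
2100–2600 m, saturated: Δz = 0.5 km ⇒ ΔT = -2.6°C; T = 20.5°C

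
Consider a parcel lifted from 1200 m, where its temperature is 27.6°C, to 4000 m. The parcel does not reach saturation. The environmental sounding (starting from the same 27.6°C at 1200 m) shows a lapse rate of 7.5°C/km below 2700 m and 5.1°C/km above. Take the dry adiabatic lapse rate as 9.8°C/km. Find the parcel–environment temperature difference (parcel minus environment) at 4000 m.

-9.56°C (parcel cooler than environment)

Parcel:
  1200–4000 m, dry: Δz = 2.8 km ⇒ ΔT = -27.44°C; T = 0.16°C
Environment:
  1200–2700 m, environment, lower layer: Δz = 1.5 km ⇒ ΔT = -11.25°C; T = 16.35°C
  2700–4000 m, environment, upper layer: Δz = 1.3 km ⇒ ΔT = -6.63°C; T = 9.72°C
T_parcel − T_env = 0.16 − 9.72 = -9.56°C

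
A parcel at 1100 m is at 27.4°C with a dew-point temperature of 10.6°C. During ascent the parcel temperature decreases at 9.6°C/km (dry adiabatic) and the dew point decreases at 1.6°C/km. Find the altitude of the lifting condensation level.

T and T_d converge at 9.6 − 1.6 = 8°C per km
Height above start = (27.4 − 10.6) / 8 = 2.1 km
LCL altitude = 1100 m + 2100 m = 3200 m

3200 m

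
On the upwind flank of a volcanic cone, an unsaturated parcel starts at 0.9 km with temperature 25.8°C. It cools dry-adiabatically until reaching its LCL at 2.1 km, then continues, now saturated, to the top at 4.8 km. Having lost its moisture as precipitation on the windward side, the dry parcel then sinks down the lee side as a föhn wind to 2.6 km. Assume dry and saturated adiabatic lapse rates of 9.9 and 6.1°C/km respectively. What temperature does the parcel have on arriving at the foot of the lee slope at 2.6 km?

19.23°C

900–2100 m, dry: Δz = 1.2 km ⇒ ΔT = -11.88°C; T = 13.92°C
2100–4800 m, saturated: Δz = 2.7 km ⇒ ΔT = -16.47°C; T = -2.55°C
4800–2600 m, dry descent: Δz = 2.2 km ⇒ ΔT = +21.78°C; T = 19.23°C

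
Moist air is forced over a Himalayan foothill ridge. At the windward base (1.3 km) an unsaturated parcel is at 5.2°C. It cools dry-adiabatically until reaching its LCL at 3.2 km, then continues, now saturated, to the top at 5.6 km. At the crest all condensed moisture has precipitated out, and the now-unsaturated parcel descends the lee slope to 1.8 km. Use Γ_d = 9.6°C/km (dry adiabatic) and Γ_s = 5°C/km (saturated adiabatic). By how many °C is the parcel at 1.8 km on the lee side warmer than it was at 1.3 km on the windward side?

+6.24°C

From 1300 m to 3200 m (dry): cools by 9.6 × 1.9 = 18.24°C, giving -13.04°C.
From 3200 m to 5600 m (saturated): cools by 5 × 2.4 = 12°C, giving -25.04°C.
From 5600 m to 1800 m (dry descent): warms by 9.6 × 3.8 = 36.48°C, giving 11.44°C.
Net change vs windward start: 11.44 − 5.2 = +6.24°C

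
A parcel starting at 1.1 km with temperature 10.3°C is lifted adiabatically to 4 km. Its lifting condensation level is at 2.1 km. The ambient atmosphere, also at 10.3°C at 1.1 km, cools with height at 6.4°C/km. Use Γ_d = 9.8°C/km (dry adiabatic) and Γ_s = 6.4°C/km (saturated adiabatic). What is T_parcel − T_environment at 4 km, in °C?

-3.4°C (parcel cooler than environment)

Parcel:
  From 1100 m to 2100 m (dry): cools by 9.8 × 1 = 9.8°C, giving 0.5°C.
  From 2100 m to 4000 m (saturated): cools by 6.4 × 1.9 = 12.16°C, giving -11.66°C.
Environment:
  From 1100 m to 4000 m (environment): cools by 6.4 × 2.9 = 18.56°C, giving -8.26°C.
T_parcel − T_env = -11.66 − (-8.26) = -3.4°C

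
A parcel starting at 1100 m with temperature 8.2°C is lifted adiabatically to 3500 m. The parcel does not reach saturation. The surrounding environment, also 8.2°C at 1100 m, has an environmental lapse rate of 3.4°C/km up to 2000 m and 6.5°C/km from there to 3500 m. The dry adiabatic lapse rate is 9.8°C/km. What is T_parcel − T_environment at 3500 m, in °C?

-10.71°C (parcel cooler than environment)

Parcel:
  1100–3500 m, dry: Δz = 2.4 km ⇒ ΔT = -23.52°C; T = -15.32°C
Environment:
  1100–2000 m, environment, lower layer: Δz = 0.9 km ⇒ ΔT = -3.06°C; T = 5.14°C
  2000–3500 m, environment, upper layer: Δz = 1.5 km ⇒ ΔT = -9.75°C; T = -4.61°C
T_parcel − T_env = -15.32 − (-4.61) = -10.71°C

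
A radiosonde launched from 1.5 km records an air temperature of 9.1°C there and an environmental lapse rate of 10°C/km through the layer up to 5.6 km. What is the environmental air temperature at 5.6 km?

-31.9°C

Environmental to 5600 m: -10 × 4.1 km = -41°C, so T = -31.9°C.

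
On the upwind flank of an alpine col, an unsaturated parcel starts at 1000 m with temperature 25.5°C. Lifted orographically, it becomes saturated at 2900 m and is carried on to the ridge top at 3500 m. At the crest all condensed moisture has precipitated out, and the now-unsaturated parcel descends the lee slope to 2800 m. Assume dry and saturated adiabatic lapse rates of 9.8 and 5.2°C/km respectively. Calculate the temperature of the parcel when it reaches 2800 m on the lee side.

1000 → 2900 m (dry, 9.8°C/km): ΔT = -9.8 × 1.9 = -18.62°C → T = 6.88°C
2900 → 3500 m (saturated, 5.2°C/km): ΔT = -5.2 × 0.6 = -3.12°C → T = 3.76°C
3500 → 2800 m (dry descent, 9.8°C/km): ΔT = +9.8 × 0.7 = +6.86°C → T = 10.62°C

10.62°C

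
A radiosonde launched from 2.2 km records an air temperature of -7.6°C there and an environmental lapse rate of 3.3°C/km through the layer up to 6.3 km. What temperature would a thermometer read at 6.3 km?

-21.13°C

2200 → 6300 m (environmental, 3.3°C/km): ΔT = -3.3 × 4.1 = -13.53°C → T = -21.13°C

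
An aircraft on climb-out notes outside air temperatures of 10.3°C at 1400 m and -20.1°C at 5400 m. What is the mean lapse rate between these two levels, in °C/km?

Γ = −ΔT/Δz = (10.3 − (-20.1)) / (5400 − 1400) m
  = 30.4°C / 4 km = 7.6°C/km

7.6°C/km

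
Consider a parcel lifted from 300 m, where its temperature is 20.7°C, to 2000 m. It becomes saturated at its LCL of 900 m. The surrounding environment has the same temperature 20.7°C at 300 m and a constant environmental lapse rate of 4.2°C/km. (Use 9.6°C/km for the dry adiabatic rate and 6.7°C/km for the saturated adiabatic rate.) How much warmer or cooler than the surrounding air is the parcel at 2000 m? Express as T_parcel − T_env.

Parcel:
  300 → 900 m (dry, 9.6°C/km): ΔT = -9.6 × 0.6 = -5.76°C → T = 14.94°C
  900 → 2000 m (saturated, 6.7°C/km): ΔT = -6.7 × 1.1 = -7.37°C → T = 7.57°C
Environment:
  300 → 2000 m (environment, 4.2°C/km): ΔT = -4.2 × 1.7 = -7.14°C → T = 13.56°C
T_parcel − T_env = 7.57 − 13.56 = -5.99°C

-5.99°C (parcel cooler than environment)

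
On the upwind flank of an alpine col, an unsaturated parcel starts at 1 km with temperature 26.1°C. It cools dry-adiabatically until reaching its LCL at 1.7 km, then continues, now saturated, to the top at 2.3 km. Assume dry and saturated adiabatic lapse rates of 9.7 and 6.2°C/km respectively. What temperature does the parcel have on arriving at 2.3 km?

1000–1700 m, dry: Δz = 0.7 km ⇒ ΔT = -6.79°C; T = 19.31°C
1700–2300 m, saturated: Δz = 0.6 km ⇒ ΔT = -3.72°C; T = 15.59°C

15.59°C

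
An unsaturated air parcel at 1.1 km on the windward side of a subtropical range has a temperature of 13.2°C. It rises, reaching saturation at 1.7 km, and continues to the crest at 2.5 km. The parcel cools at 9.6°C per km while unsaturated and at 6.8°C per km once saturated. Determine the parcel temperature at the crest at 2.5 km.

2°C

Dry to 1700 m: -9.6 × 0.6 km = -5.76°C, so T = 7.44°C.
Saturated to 2500 m: -6.8 × 0.8 km = -5.44°C, so T = 2°C.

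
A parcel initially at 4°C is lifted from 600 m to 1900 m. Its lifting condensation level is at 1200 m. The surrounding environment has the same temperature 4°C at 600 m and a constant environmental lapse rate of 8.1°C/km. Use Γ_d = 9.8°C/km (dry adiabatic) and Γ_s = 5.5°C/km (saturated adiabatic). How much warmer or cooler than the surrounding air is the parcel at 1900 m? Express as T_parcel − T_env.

+0.8°C (parcel warmer than environment)

Parcel:
  From 600 m to 1200 m (dry): cools by 9.8 × 0.6 = 5.88°C, giving -1.88°C.
  From 1200 m to 1900 m (saturated): cools by 5.5 × 0.7 = 3.85°C, giving -5.73°C.
Environment:
  From 600 m to 1900 m (environment): cools by 8.1 × 1.3 = 10.53°C, giving -6.53°C.
T_parcel − T_env = -5.73 − (-6.53) = +0.8°C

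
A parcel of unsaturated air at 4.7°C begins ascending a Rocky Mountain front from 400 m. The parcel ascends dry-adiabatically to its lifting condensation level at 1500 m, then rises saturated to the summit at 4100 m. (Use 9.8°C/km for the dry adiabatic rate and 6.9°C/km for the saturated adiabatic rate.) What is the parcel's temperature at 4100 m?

-24.02°C

Dry to 1500 m: -9.8 × 1.1 km = -10.78°C, so T = -6.08°C.
Saturated to 4100 m: -6.9 × 2.6 km = -17.94°C, so T = -24.02°C.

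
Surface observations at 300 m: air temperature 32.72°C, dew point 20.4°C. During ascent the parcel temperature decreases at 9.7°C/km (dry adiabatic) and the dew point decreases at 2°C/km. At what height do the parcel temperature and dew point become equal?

1900 m

T and T_d converge at 9.7 − 2 = 7.7°C per km
Height above start = (32.72 − 20.4) / 7.7 = 1.6 km
LCL altitude = 300 m + 1600 m = 1900 m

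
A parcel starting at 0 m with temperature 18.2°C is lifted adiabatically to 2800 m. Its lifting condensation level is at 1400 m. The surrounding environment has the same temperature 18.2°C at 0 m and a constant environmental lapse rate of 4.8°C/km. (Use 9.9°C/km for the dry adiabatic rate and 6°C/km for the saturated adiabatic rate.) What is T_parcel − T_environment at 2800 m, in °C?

-8.82°C (parcel cooler than environment)

Parcel:
  0 → 1400 m (dry, 9.9°C/km): ΔT = -9.9 × 1.4 = -13.86°C → T = 4.34°C
  1400 → 2800 m (saturated, 6°C/km): ΔT = -6 × 1.4 = -8.4°C → T = -4.06°C
Environment:
  0 → 2800 m (environment, 4.8°C/km): ΔT = -4.8 × 2.8 = -13.44°C → T = 4.76°C
T_parcel − T_env = -4.06 − 4.76 = -8.82°C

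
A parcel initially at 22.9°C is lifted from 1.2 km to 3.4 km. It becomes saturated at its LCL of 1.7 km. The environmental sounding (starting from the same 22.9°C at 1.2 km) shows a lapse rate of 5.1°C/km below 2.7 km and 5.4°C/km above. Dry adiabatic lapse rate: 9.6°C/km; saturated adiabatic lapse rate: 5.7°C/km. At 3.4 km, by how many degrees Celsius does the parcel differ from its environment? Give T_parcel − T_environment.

-3.06°C (parcel cooler than environment)

Parcel:
  1200 → 1700 m (dry, 9.6°C/km): ΔT = -9.6 × 0.5 = -4.8°C → T = 18.1°C
  1700 → 3400 m (saturated, 5.7°C/km): ΔT = -5.7 × 1.7 = -9.69°C → T = 8.41°C
Environment:
  1200 → 2700 m (environment, lower layer, 5.1°C/km): ΔT = -5.1 × 1.5 = -7.65°C → T = 15.25°C
  2700 → 3400 m (environment, upper layer, 5.4°C/km): ΔT = -5.4 × 0.7 = -3.78°C → T = 11.47°C
T_parcel − T_env = 8.41 − 11.47 = -3.06°C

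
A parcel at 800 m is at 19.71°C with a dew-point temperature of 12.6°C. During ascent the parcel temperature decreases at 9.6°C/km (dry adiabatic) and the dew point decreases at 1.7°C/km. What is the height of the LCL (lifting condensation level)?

T and T_d converge at 9.6 − 1.7 = 7.9°C per km
Height above start = (19.71 − 12.6) / 7.9 = 0.9 km
LCL altitude = 800 m + 900 m = 1700 m

1700 m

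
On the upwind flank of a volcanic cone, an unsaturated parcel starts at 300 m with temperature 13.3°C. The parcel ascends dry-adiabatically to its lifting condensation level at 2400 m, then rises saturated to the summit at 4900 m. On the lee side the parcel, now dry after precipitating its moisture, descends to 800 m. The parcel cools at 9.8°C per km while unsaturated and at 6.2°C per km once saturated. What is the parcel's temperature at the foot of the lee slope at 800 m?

17.4°C

From 300 m to 2400 m (dry): cools by 9.8 × 2.1 = 20.58°C, giving -7.28°C.
From 2400 m to 4900 m (saturated): cools by 6.2 × 2.5 = 15.5°C, giving -22.78°C.
From 4900 m to 800 m (dry descent): warms by 9.8 × 4.1 = 40.18°C, giving 17.4°C.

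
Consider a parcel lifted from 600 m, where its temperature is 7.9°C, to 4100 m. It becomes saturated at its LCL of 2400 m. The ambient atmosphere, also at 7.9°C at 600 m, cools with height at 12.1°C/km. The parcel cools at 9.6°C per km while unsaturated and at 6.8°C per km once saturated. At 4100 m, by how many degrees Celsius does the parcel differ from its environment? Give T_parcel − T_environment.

+13.51°C (parcel warmer than environment)

Parcel:
  600 → 2400 m (dry, 9.6°C/km): ΔT = -9.6 × 1.8 = -17.28°C → T = -9.38°C
  2400 → 4100 m (saturated, 6.8°C/km): ΔT = -6.8 × 1.7 = -11.56°C → T = -20.94°C
Environment:
  600 → 4100 m (environment, 12.1°C/km): ΔT = -12.1 × 3.5 = -42.35°C → T = -34.45°C
T_parcel − T_env = -20.94 − (-34.45) = +13.51°C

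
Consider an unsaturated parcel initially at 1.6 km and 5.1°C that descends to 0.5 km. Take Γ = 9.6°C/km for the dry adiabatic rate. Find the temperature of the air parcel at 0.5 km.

Dry adiabatic to 500 m: +9.6 × 1.1 km = +10.56°C, so T = 15.66°C.

15.66°C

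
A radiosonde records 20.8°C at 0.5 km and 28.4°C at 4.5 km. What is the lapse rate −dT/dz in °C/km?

-1.9°C/km

Γ = −ΔT/Δz = (20.8 − 28.4) / (4500 − 500) m
  = -7.6°C / 4 km = -1.9°C/km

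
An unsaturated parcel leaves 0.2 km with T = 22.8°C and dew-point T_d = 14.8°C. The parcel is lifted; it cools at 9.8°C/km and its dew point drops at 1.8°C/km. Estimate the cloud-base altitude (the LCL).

T and T_d converge at 9.8 − 1.8 = 8°C per km
Height above start = (22.8 − 14.8) / 8 = 1 km
LCL altitude = 200 m + 1000 m = 1200 m

1.2 km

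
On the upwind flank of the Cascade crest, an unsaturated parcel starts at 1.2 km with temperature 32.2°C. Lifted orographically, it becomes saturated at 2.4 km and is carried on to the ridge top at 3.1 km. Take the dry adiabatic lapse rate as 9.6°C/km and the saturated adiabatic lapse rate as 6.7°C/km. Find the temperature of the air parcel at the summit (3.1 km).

1200 → 2400 m (dry, 9.6°C/km): ΔT = -9.6 × 1.2 = -11.52°C → T = 20.68°C
2400 → 3100 m (saturated, 6.7°C/km): ΔT = -6.7 × 0.7 = -4.69°C → T = 15.99°C

15.99°C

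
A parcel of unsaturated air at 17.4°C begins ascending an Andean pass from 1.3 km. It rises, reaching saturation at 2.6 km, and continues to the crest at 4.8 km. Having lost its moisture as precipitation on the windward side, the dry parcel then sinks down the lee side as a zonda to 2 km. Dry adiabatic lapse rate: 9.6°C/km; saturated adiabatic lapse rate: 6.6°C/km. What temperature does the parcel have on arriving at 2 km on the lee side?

17.28°C

1300 → 2600 m (dry, 9.6°C/km): ΔT = -9.6 × 1.3 = -12.48°C → T = 4.92°C
2600 → 4800 m (saturated, 6.6°C/km): ΔT = -6.6 × 2.2 = -14.52°C → T = -9.6°C
4800 → 2000 m (dry descent, 9.6°C/km): ΔT = +9.6 × 2.8 = +26.88°C → T = 17.28°C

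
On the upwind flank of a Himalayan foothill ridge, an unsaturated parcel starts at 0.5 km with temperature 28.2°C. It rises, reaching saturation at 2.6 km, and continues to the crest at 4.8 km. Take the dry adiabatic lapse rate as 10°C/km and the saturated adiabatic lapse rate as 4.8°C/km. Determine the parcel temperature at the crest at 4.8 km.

-3.36°C

Dry to 2600 m: -10 × 2.1 km = -21°C, so T = 7.2°C.
Saturated to 4800 m: -4.8 × 2.2 km = -10.56°C, so T = -3.36°C.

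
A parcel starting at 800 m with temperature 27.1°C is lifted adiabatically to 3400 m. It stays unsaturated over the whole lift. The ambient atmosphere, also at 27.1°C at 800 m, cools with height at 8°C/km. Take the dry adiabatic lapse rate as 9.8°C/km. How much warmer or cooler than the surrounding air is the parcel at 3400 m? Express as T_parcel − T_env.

-4.68°C (parcel cooler than environment)

Parcel:
  From 800 m to 3400 m (dry): cools by 9.8 × 2.6 = 25.48°C, giving 1.62°C.
Environment:
  From 800 m to 3400 m (environment): cools by 8 × 2.6 = 20.8°C, giving 6.3°C.
T_parcel − T_env = 1.62 − 6.3 = -4.68°C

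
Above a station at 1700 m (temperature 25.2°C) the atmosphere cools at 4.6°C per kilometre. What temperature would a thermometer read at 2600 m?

21.06°C

1700–2600 m, environmental: Δz = 0.9 km ⇒ ΔT = -4.14°C; T = 21.06°C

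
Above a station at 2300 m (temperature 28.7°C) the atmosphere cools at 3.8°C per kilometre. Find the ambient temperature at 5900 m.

2300–5900 m, environmental: Δz = 3.6 km ⇒ ΔT = -13.68°C; T = 15.02°C

15.02°C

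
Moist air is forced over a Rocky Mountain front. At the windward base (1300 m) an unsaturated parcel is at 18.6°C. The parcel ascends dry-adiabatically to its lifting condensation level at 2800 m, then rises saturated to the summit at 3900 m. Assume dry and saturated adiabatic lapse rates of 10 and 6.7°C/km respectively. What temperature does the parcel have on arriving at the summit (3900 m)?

-3.77°C

1300 → 2800 m (dry, 10°C/km): ΔT = -10 × 1.5 = -15°C → T = 3.6°C
2800 → 3900 m (saturated, 6.7°C/km): ΔT = -6.7 × 1.1 = -7.37°C → T = -3.77°C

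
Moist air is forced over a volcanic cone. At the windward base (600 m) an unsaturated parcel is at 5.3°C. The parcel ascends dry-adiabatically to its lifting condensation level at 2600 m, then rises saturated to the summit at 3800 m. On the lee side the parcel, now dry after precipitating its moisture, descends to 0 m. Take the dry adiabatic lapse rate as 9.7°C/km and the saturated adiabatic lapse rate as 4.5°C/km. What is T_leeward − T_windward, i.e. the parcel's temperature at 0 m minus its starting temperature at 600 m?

Dry to 2600 m: -9.7 × 2 km = -19.4°C, so T = -14.1°C.
Saturated to 3800 m: -4.5 × 1.2 km = -5.4°C, so T = -19.5°C.
Dry descent to 0 m: +9.7 × 3.8 km = +36.86°C, so T = 17.36°C.
Net change vs windward start: 17.36 − 5.3 = +12.06°C

+12.06°C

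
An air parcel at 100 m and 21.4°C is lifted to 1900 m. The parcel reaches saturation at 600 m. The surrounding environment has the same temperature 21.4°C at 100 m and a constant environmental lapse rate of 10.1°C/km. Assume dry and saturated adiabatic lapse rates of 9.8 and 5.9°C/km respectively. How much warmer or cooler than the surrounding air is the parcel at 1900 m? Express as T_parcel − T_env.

+5.61°C (parcel warmer than environment)

Parcel:
  From 100 m to 600 m (dry): cools by 9.8 × 0.5 = 4.9°C, giving 16.5°C.
  From 600 m to 1900 m (saturated): cools by 5.9 × 1.3 = 7.67°C, giving 8.83°C.
Environment:
  From 100 m to 1900 m (environment): cools by 10.1 × 1.8 = 18.18°C, giving 3.22°C.
T_parcel − T_env = 8.83 − 3.22 = +5.61°C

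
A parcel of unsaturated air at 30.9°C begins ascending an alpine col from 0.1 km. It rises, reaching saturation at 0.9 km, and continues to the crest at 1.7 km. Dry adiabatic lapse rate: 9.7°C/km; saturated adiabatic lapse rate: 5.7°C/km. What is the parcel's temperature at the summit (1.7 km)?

18.58°C

From 100 m to 900 m (dry): cools by 9.7 × 0.8 = 7.76°C, giving 23.14°C.
From 900 m to 1700 m (saturated): cools by 5.7 × 0.8 = 4.56°C, giving 18.58°C.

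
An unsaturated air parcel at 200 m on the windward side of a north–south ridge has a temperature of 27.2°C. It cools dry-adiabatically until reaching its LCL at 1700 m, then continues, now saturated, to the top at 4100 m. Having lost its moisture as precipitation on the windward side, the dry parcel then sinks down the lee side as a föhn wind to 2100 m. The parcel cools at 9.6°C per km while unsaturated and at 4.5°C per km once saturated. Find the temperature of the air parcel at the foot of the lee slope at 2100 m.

21.2°C

200–1700 m, dry: Δz = 1.5 km ⇒ ΔT = -14.4°C; T = 12.8°C
1700–4100 m, saturated: Δz = 2.4 km ⇒ ΔT = -10.8°C; T = 2°C
4100–2100 m, dry descent: Δz = 2 km ⇒ ΔT = +19.2°C; T = 21.2°C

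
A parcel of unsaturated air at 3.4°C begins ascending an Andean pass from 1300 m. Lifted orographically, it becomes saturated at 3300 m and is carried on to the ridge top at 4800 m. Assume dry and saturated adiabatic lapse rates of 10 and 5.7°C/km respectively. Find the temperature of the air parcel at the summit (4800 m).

1300–3300 m, dry: Δz = 2 km ⇒ ΔT = -20°C; T = -16.6°C
3300–4800 m, saturated: Δz = 1.5 km ⇒ ΔT = -8.55°C; T = -25.15°C

-25.15°C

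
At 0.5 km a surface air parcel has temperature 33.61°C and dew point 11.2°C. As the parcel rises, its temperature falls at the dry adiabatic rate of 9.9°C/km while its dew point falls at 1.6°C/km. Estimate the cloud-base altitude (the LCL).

T and T_d converge at 9.9 − 1.6 = 8.3°C per km
Height above start = (33.61 − 11.2) / 8.3 = 2.7 km
LCL altitude = 500 m + 2700 m = 3200 m

3.2 km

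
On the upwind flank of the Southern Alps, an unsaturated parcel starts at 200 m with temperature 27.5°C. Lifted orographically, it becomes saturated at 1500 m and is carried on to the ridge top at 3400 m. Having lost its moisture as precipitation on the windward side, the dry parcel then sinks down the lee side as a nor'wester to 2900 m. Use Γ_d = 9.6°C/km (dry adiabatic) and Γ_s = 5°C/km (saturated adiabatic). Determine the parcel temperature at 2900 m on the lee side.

200–1500 m, dry: Δz = 1.3 km ⇒ ΔT = -12.48°C; T = 15.02°C
1500–3400 m, saturated: Δz = 1.9 km ⇒ ΔT = -9.5°C; T = 5.52°C
3400–2900 m, dry descent: Δz = 0.5 km ⇒ ΔT = +4.8°C; T = 10.32°C

10.32°C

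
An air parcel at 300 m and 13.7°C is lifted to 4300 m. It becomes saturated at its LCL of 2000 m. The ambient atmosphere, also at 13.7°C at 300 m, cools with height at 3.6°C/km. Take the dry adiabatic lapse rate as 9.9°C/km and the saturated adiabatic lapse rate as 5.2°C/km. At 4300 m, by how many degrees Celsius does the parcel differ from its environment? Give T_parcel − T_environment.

Parcel:
  300–2000 m, dry: Δz = 1.7 km ⇒ ΔT = -16.83°C; T = -3.13°C
  2000–4300 m, saturated: Δz = 2.3 km ⇒ ΔT = -11.96°C; T = -15.09°C
Environment:
  300–4300 m, environment: Δz = 4 km ⇒ ΔT = -14.4°C; T = -0.7°C
T_parcel − T_env = -15.09 − (-0.7) = -14.39°C

-14.39°C (parcel cooler than environment)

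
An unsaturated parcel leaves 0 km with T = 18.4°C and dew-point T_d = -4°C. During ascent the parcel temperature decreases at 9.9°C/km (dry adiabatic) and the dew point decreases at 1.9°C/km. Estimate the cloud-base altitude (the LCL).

T and T_d converge at 9.9 − 1.9 = 8°C per km
Height above start = (18.4 − (-4)) / 8 = 2.8 km
LCL altitude = 0 m + 2800 m = 2800 m

2.8 km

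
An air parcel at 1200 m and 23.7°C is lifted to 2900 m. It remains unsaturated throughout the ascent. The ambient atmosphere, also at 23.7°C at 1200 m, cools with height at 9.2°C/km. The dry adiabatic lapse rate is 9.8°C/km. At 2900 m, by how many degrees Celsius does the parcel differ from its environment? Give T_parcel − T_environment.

Parcel:
  Dry to 2900 m: -9.8 × 1.7 km = -16.66°C, so T = 7.04°C.
Environment:
  Environment to 2900 m: -9.2 × 1.7 km = -15.64°C, so T = 8.06°C.
T_parcel − T_env = 7.04 − 8.06 = -1.02°C

-1.02°C (parcel cooler than environment)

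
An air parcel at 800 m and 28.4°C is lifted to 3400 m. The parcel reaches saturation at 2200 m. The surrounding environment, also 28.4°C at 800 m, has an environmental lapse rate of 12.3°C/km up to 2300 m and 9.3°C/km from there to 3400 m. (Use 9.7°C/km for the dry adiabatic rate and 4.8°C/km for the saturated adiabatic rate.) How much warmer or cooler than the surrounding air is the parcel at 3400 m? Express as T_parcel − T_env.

Parcel:
  Dry to 2200 m: -9.7 × 1.4 km = -13.58°C, so T = 14.82°C.
  Saturated to 3400 m: -4.8 × 1.2 km = -5.76°C, so T = 9.06°C.
Environment:
  Environment, lower layer to 2300 m: -12.3 × 1.5 km = -18.45°C, so T = 9.95°C.
  Environment, upper layer to 3400 m: -9.3 × 1.1 km = -10.23°C, so T = -0.28°C.
T_parcel − T_env = 9.06 − (-0.28) = +9.34°C

+9.34°C (parcel warmer than environment)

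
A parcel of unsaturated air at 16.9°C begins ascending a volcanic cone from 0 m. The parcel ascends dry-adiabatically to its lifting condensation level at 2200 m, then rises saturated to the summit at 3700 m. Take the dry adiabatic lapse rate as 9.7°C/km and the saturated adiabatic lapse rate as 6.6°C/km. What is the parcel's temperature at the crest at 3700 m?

-14.34°C

0–2200 m, dry: Δz = 2.2 km ⇒ ΔT = -21.34°C; T = -4.44°C
2200–3700 m, saturated: Δz = 1.5 km ⇒ ΔT = -9.9°C; T = -14.34°C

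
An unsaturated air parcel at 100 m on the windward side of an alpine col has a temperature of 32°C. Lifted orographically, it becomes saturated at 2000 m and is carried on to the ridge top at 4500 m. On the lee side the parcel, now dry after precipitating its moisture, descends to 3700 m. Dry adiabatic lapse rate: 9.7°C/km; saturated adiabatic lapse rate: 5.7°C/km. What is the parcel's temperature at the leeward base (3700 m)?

Dry to 2000 m: -9.7 × 1.9 km = -18.43°C, so T = 13.57°C.
Saturated to 4500 m: -5.7 × 2.5 km = -14.25°C, so T = -0.68°C.
Dry descent to 3700 m: +9.7 × 0.8 km = +7.76°C, so T = 7.08°C.

7.08°C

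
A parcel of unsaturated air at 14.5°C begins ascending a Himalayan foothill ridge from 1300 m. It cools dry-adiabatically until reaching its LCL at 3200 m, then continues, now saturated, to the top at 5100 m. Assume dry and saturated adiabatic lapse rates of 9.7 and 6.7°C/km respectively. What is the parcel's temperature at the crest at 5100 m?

Dry to 3200 m: -9.7 × 1.9 km = -18.43°C, so T = -3.93°C.
Saturated to 5100 m: -6.7 × 1.9 km = -12.73°C, so T = -16.66°C.

-16.66°C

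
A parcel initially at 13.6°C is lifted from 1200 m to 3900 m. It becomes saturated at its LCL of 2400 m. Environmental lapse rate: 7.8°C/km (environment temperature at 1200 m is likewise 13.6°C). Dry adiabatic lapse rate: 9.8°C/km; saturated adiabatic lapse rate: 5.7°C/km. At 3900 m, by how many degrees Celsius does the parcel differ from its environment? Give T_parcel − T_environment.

Parcel:
  1200 → 2400 m (dry, 9.8°C/km): ΔT = -9.8 × 1.2 = -11.76°C → T = 1.84°C
  2400 → 3900 m (saturated, 5.7°C/km): ΔT = -5.7 × 1.5 = -8.55°C → T = -6.71°C
Environment:
  1200 → 3900 m (environment, 7.8°C/km): ΔT = -7.8 × 2.7 = -21.06°C → T = -7.46°C
T_parcel − T_env = -6.71 − (-7.46) = +0.75°C

+0.75°C (parcel warmer than environment)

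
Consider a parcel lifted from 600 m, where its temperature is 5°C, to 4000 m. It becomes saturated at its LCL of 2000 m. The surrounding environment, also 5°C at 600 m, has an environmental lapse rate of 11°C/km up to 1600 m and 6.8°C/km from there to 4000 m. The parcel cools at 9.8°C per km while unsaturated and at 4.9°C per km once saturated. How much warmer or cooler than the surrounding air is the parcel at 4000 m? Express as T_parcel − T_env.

Parcel:
  From 600 m to 2000 m (dry): cools by 9.8 × 1.4 = 13.72°C, giving -8.72°C.
  From 2000 m to 4000 m (saturated): cools by 4.9 × 2 = 9.8°C, giving -18.52°C.
Environment:
  From 600 m to 1600 m (environment, lower layer): cools by 11 × 1 = 11°C, giving -6°C.
  From 1600 m to 4000 m (environment, upper layer): cools by 6.8 × 2.4 = 16.32°C, giving -22.32°C.
T_parcel − T_env = -18.52 − (-22.32) = +3.8°C

+3.8°C (parcel warmer than environment)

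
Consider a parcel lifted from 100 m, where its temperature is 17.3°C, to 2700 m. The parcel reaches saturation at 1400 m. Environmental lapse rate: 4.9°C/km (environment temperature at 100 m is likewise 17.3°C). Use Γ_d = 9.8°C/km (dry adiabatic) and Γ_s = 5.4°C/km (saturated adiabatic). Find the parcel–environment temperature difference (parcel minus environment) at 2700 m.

-7.02°C (parcel cooler than environment)

Parcel:
  From 100 m to 1400 m (dry): cools by 9.8 × 1.3 = 12.74°C, giving 4.56°C.
  From 1400 m to 2700 m (saturated): cools by 5.4 × 1.3 = 7.02°C, giving -2.46°C.
Environment:
  From 100 m to 2700 m (environment): cools by 4.9 × 2.6 = 12.74°C, giving 4.56°C.
T_parcel − T_env = -2.46 − 4.56 = -7.02°C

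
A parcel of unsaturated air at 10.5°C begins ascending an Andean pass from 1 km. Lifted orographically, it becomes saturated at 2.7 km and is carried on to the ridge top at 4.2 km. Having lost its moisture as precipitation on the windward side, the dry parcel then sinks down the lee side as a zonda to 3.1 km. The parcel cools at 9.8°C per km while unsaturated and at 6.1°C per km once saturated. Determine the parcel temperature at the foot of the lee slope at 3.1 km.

Dry to 2700 m: -9.8 × 1.7 km = -16.66°C, so T = -6.16°C.
Saturated to 4200 m: -6.1 × 1.5 km = -9.15°C, so T = -15.31°C.
Dry descent to 3100 m: +9.8 × 1.1 km = +10.78°C, so T = -4.53°C.

-4.53°C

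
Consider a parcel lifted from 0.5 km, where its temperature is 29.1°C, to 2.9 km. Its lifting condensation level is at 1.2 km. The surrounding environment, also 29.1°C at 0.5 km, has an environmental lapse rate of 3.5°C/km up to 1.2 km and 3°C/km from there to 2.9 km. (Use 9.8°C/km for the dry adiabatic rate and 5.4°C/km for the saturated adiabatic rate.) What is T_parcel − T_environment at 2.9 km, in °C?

-8.49°C (parcel cooler than environment)

Parcel:
  Dry to 1200 m: -9.8 × 0.7 km = -6.86°C, so T = 22.24°C.
  Saturated to 2900 m: -5.4 × 1.7 km = -9.18°C, so T = 13.06°C.
Environment:
  Environment, lower layer to 1200 m: -3.5 × 0.7 km = -2.45°C, so T = 26.65°C.
  Environment, upper layer to 2900 m: -3 × 1.7 km = -5.1°C, so T = 21.55°C.
T_parcel − T_env = 13.06 − 21.55 = -8.49°C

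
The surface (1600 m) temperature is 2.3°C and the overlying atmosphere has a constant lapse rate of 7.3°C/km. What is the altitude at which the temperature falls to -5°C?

2600 m

Height above start = (2.3 − (-5)) / 7.3 = 1 km
Altitude = 1600 m + 1000 m = 2600 m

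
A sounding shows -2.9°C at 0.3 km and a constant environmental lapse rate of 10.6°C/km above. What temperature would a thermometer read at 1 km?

-10.32°C

300–1000 m, environmental: Δz = 0.7 km ⇒ ΔT = -7.42°C; T = -10.32°C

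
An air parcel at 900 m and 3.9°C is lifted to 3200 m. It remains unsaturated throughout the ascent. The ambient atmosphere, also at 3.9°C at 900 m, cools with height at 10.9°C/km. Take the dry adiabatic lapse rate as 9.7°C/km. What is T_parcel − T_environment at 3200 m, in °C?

Parcel:
  900 → 3200 m (dry, 9.7°C/km): ΔT = -9.7 × 2.3 = -22.31°C → T = -18.41°C
Environment:
  900 → 3200 m (environment, 10.9°C/km): ΔT = -10.9 × 2.3 = -25.07°C → T = -21.17°C
T_parcel − T_env = -18.41 − (-21.17) = +2.76°C

+2.76°C (parcel warmer than environment)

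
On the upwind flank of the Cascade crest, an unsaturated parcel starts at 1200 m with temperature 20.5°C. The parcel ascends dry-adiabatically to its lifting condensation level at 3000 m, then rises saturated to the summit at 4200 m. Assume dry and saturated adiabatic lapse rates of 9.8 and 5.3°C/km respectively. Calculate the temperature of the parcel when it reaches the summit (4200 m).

-3.5°C

From 1200 m to 3000 m (dry): cools by 9.8 × 1.8 = 17.64°C, giving 2.86°C.
From 3000 m to 4200 m (saturated): cools by 5.3 × 1.2 = 6.36°C, giving -3.5°C.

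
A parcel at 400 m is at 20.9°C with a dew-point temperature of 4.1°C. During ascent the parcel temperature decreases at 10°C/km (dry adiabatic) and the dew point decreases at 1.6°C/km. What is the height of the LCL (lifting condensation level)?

T and T_d converge at 10 − 1.6 = 8.4°C per km
Height above start = (20.9 − 4.1) / 8.4 = 2 km
LCL altitude = 400 m + 2000 m = 2400 m

2400 m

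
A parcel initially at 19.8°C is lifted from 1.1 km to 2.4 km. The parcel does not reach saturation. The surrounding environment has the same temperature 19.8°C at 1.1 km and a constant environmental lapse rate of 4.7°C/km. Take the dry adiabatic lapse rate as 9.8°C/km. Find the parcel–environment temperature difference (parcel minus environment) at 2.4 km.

Parcel:
  From 1100 m to 2400 m (dry): cools by 9.8 × 1.3 = 12.74°C, giving 7.06°C.
Environment:
  From 1100 m to 2400 m (environment): cools by 4.7 × 1.3 = 6.11°C, giving 13.69°C.
T_parcel − T_env = 7.06 − 13.69 = -6.63°C

-6.63°C (parcel cooler than environment)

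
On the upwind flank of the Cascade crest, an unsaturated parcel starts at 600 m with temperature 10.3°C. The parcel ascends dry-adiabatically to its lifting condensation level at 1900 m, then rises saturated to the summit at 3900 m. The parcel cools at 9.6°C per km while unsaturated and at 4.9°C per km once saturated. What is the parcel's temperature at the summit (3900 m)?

Dry to 1900 m: -9.6 × 1.3 km = -12.48°C, so T = -2.18°C.
Saturated to 3900 m: -4.9 × 2 km = -9.8°C, so T = -11.98°C.

-11.98°C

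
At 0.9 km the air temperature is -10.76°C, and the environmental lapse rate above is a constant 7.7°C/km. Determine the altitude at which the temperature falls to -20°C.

2.1 km

Height above start = (-10.76 − (-20)) / 7.7 = 1.2 km
Altitude = 900 m + 1200 m = 2100 m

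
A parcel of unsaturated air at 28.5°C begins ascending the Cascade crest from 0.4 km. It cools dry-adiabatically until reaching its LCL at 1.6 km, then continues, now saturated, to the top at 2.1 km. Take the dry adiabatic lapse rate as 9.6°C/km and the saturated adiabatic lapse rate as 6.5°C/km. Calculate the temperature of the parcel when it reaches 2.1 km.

13.73°C

400–1600 m, dry: Δz = 1.2 km ⇒ ΔT = -11.52°C; T = 16.98°C
1600–2100 m, saturated: Δz = 0.5 km ⇒ ΔT = -3.25°C; T = 13.73°C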